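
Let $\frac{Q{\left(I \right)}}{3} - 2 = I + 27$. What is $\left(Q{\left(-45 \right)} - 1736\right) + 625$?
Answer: $-1159$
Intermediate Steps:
$Q{\left(I \right)} = 87 + 3 I$ ($Q{\left(I \right)} = 6 + 3 \left(I + 27\right) = 6 + 3 \left(27 + I\right) = 6 + \left(81 + 3 I\right) = 87 + 3 I$)
$\left(Q{\left(-45 \right)} - 1736\right) + 625 = \left(\left(87 + 3 \left(-45\right)\right) - 1736\right) + 625 = \left(\left(87 - 135\right) - 1736\right) + 625 = \left(-48 - 1736\right) + 625 = -1784 + 625 = -1159$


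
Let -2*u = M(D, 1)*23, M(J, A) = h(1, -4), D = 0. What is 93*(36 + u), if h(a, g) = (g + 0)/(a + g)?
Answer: 1922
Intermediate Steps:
h(a, g) = g/(a + g)
M(J, A) = 4/3 (M(J, A) = -4/(1 - 4) = -4/(-3) = -4*(-1/3) = 4/3)
u = -46/3 (u = -2*23/3 = -1/2*92/3 = -46/3 ≈ -15.333)
93*(36 + u) = 93*(36 - 46/3) = 93*(62/3) = 1922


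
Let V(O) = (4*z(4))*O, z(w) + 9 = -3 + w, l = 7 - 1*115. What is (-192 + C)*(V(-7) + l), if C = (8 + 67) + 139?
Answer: 2552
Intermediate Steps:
l = -108 (l = 7 - 115 = -108)
z(w) = -12 + w (z(w) = -9 + (-3 + w) = -12 + w)
C = 214 (C = 75 + 139 = 214)
V(O) = -32*O (V(O) = (4*(-12 + 4))*O = (4*(-8))*O = -32*O)
(-192 + C)*(V(-7) + l) = (-192 + 214)*(-32*(-7) - 108) = 22*(224 - 108) = 22*116 = 2552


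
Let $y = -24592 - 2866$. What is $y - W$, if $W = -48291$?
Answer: $20833$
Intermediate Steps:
$y = -27458$ ($y = -24592 - 2866 = -27458$)
$y - W = -27458 - -48291 = -27458 + 48291 = 20833$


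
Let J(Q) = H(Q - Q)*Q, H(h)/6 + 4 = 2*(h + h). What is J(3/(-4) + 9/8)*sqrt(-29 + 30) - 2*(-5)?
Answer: 1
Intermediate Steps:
H(h) = -24 + 24*h (H(h) = -24 + 6*(2*(h + h)) = -24 + 6*(2*(2*h)) = -24 + 6*(4*h) = -24 + 24*h)
J(Q) = -24*Q (J(Q) = (-24 + 24*(Q - Q))*Q = (-24 + 24*0)*Q = (-24 + 0)*Q = -24*Q)
J(3/(-4) + 9/8)*sqrt(-29 + 30) - 2*(-5) = (-24*(3/(-4) + 9/8))*sqrt(-29 + 30) - 2*(-5) = (-24*(3*(-1/4) + 9*(1/8)))*sqrt(1) + 10 = -24*(-3/4 + 9/8)*1 + 10 = -24*3/8*1 + 10 = -9*1 + 10 = -9 + 10 = 1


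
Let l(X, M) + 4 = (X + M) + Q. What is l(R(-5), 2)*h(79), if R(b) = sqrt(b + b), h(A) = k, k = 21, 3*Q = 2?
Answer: -28 + 21*I*sqrt(10) ≈ -28.0 + 66.408*I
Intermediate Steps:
Q = 2/3 (Q = (1/3)*2 = 2/3 ≈ 0.66667)
h(A) = 21
R(b) = sqrt(2)*sqrt(b) (R(b) = sqrt(2*b) = sqrt(2)*sqrt(b))
l(X, M) = -10/3 + M + X (l(X, M) = -4 + ((X + M) + 2/3) = -4 + ((M + X) + 2/3) = -4 + (2/3 + M + X) = -10/3 + M + X)
l(R(-5), 2)*h(79) = (-10/3 + 2 + sqrt(2)*sqrt(-5))*21 = (-10/3 + 2 + sqrt(2)*(I*sqrt(5)))*21 = (-10/3 + 2 + I*sqrt(10))*21 = (-4/3 + I*sqrt(10))*21 = -28 + 21*I*sqrt(10)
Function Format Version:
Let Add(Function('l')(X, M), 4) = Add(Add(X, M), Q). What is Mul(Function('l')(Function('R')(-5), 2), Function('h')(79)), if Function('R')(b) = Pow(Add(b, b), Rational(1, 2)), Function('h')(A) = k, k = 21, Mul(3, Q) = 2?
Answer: Add(-28, Mul(21, I, Pow(10, Rational(1, 2)))) ≈ Add(-28.000, Mul(66.408, I))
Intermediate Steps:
Q = Rational(2, 3) (Q = Mul(Rational(1, 3), 2) = Rational(2, 3) ≈ 0.66667)
Function('h')(A) = 21
Function('R')(b) = Mul(Pow(2, Rational(1, 2)), Pow(b, Rational(1, 2))) (Function('R')(b) = Pow(Mul(2, b), Rational(1, 2)) = Mul(Pow(2, Rational(1, 2)), Pow(b, Rational(1, 2))))
Function('l')(X, M) = Add(Rational(-10, 3), M, X) (Function('l')(X, M) = Add(-4, Add(Add(X, M), Rational(2, 3))) = Add(-4, Add(Add(M, X), Rational(2, 3))) = Add(-4, Add(Rational(2, 3), M, X)) = Add(Rational(-10, 3), M, X))
Mul(Function('l')(Function('R')(-5), 2), Function('h')(79)) = Mul(Add(Rational(-10, 3), 2, Mul(Pow(2, Rational(1, 2)), Pow(-5, Rational(1, 2)))), 21) = Mul(Add(Rational(-10, 3), 2, Mul(Pow(2, Rational(1, 2)), Mul(I, Pow(5, Rational(1, 2))))), 21) = Mul(Add(Rational(-10, 3), 2, Mul(I, Pow(10, Rational(1, 2)))), 21) = Mul(Add(Rational(-4, 3), Mul(I, Pow(10, Rational(1, 2)))), 21) = Add(-28, Mul(21, I, Pow(10, Rational(1, 2))))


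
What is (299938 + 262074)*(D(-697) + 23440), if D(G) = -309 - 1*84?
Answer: 12952690564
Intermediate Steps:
D(G) = -393 (D(G) = -309 - 84 = -393)
(299938 + 262074)*(D(-697) + 23440) = (299938 + 262074)*(-393 + 23440) = 562012*23047 = 12952690564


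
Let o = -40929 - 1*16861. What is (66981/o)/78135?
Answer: -22327/1505140550 ≈ -1.4834e-5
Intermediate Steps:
o = -57790 (o = -40929 - 16861 = -57790)
(66981/o)/78135 = (66981/(-57790))/78135 = (66981*(-1/57790))*(1/78135) = -66981/57790*1/78135 = -22327/1505140550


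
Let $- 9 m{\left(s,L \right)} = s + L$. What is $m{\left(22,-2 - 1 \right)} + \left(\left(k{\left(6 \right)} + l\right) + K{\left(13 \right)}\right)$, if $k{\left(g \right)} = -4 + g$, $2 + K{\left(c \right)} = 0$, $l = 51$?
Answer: $\frac{440}{9} \approx 48.889$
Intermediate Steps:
$K{\left(c \right)} = -2$ ($K{\left(c \right)} = -2 + 0 = -2$)
$m{\left(s,L \right)} = - \frac{L}{9} - \frac{s}{9}$ ($m{\left(s,L \right)} = - \frac{s + L}{9} = - \frac{L + s}{9} = - \frac{L}{9} - \frac{s}{9}$)
$m{\left(22,-2 - 1 \right)} + \left(\left(k{\left(6 \right)} + l\right) + K{\left(13 \right)}\right) = \left(- \frac{-2 - 1}{9} - \frac{22}{9}\right) + \left(\left(\left(-4 + 6\right) + 51\right) - 2\right) = \left(\left(- \frac{1}{9}\right) \left(-3\right) - \frac{22}{9}\right) + \left(\left(2 + 51\right) - 2\right) = \left(\frac{1}{3} - \frac{22}{9}\right) + \left(53 - 2\right) = - \frac{19}{9} + 51 = \frac{440}{9}$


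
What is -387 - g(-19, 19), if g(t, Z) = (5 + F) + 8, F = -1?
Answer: -399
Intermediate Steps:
g(t, Z) = 12 (g(t, Z) = (5 - 1) + 8 = 4 + 8 = 12)
-387 - g(-19, 19) = -387 - 1*12 = -387 - 12 = -399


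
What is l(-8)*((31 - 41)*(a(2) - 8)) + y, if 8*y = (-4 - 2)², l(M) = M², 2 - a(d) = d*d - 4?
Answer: 7689/2 ≈ 3844.5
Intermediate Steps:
a(d) = 6 - d² (a(d) = 2 - (d*d - 4) = 2 - (d² - 4) = 2 - (-4 + d²) = 2 + (4 - d²) = 6 - d²)
y = 9/2 (y = (-4 - 2)²/8 = (⅛)*(-6)² = (⅛)*36 = 9/2 ≈ 4.5000)
l(-8)*((31 - 41)*(a(2) - 8)) + y = (-8)²*((31 - 41)*((6 - 1*2²) - 8)) + 9/2 = 64*(-10*((6 - 1*4) - 8)) + 9/2 = 64*(-10*((6 - 4) - 8)) + 9/2 = 64*(-10*(2 - 8)) + 9/2 = 64*(-10*(-6)) + 9/2 = 64*60 + 9/2 = 3840 + 9/2 = 7689/2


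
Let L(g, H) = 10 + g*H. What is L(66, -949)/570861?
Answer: -62624/570861 ≈ -0.10970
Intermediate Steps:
L(g, H) = 10 + H*g
L(66, -949)/570861 = (10 - 949*66)/570861 = (10 - 62634)*(1/570861) = -62624*1/570861 = -62624/570861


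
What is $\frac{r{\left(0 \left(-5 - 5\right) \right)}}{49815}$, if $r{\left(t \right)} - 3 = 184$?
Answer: $\frac{187}{49815} \approx 0.0037539$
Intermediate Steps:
$r{\left(t \right)} = 187$ ($r{\left(t \right)} = 3 + 184 = 187$)
$\frac{r{\left(0 \left(-5 - 5\right) \right)}}{49815} = \frac{187}{49815}$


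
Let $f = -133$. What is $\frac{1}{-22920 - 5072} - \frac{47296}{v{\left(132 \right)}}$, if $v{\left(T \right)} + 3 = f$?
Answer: $\frac{165488687}{475864} \approx 347.76$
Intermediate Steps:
$v{\left(T \right)} = -136$ ($v{\left(T \right)} = -3 - 133 = -136$)
$\frac{1}{-22920 - 5072} - \frac{47296}{v{\left(132 \right)}} = \frac{1}{-22920 - 5072} - \frac{47296}{-136} = \frac{1}{-27992} - 47296 \left(- \frac{1}{136}\right) = - \frac{1}{27992} - - \frac{5912}{17} = - \frac{1}{27992} + \frac{5912}{17} = \frac{165488687}{475864}$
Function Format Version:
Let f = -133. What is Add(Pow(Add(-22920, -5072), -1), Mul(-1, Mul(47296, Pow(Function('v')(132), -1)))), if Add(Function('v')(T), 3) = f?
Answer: Rational(165488687, 475864) ≈ 347.76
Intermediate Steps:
Function('v')(T) = -136 (Function('v')(T) = Add(-3, -133) = -136)
Add(Pow(Add(-22920, -5072), -1), Mul(-1, Mul(47296, Pow(Function('v')(132), -1)))) = Add(Pow(Add(-22920, -5072), -1), Mul(-1, Mul(47296, Pow(-136, -1)))) = Add(Pow(-27992, -1), Mul(-1, Mul(47296, Rational(-1, 136)))) = Add(Rational(-1, 27992), Mul(-1, Rational(-5912, 17))) = Add(Rational(-1, 27992), Rational(5912, 17)) = Rational(165488687, 475864)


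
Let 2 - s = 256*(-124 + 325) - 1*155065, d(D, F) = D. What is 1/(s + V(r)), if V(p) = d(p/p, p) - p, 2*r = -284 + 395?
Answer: 2/207113 ≈ 9.6566e-6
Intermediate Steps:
r = 111/2 (r = (-284 + 395)/2 = (½)*111 = 111/2 ≈ 55.500)
s = 103611 (s = 2 - (256*(-124 + 325) - 1*155065) = 2 - (256*201 - 155065) = 2 - (51456 - 155065) = 2 - 1*(-103609) = 2 + 103609 = 103611)
V(p) = 1 - p (V(p) = p/p - p = 1 - p)
1/(s + V(r)) = 1/(103611 + (1 - 1*111/2)) = 1/(103611 + (1 - 111/2)) = 1/(103611 - 109/2) = 1/(207113/2) = 2/207113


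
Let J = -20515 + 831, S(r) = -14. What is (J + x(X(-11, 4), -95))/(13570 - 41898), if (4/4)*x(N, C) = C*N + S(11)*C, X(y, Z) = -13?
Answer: 17119/28328 ≈ 0.60431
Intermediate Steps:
x(N, C) = -14*C + C*N (x(N, C) = C*N - 14*C = -14*C + C*N)
J = -19684
(J + x(X(-11, 4), -95))/(13570 - 41898) = (-19684 - 95*(-14 - 13))/(13570 - 41898) = (-19684 - 95*(-27))/(-28328) = (-19684 + 2565)*(-1/28328) = -17119*(-1/28328) = 17119/28328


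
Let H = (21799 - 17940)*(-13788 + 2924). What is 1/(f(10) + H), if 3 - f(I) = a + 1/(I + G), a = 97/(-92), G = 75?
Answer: -7820/327847024707 ≈ -2.3853e-8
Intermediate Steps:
a = -97/92 (a = 97*(-1/92) = -97/92 ≈ -1.0543)
f(I) = 373/92 - 1/(75 + I) (f(I) = 3 - (-97/92 + 1/(I + 75)) = 3 - (-97/92 + 1/(75 + I)) = 3 + (97/92 - 1/(75 + I)) = 373/92 - 1/(75 + I))
H = -41924176 (H = 3859*(-10864) = -41924176)
1/(f(10) + H) = 1/((27883 + 373*10)/(92*(75 + 10)) - 41924176) = 1/((1/92)*(27883 + 3730)/85 - 41924176) = 1/((1/92)*(1/85)*31613 - 41924176) = 1/(31613/7820 - 41924176) = 1/(-327847024707/7820) = -7820/327847024707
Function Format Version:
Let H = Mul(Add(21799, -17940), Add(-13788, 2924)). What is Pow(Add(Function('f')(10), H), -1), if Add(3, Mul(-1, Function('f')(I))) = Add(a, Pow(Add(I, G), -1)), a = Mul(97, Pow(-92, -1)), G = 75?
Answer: Rational(-7820, 327847024707) ≈ -2.3853e-8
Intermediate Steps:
a = Rational(-97, 92) (a = Mul(97, Rational(-1, 92)) = Rational(-97, 92) ≈ -1.0543)
Function('f')(I) = Add(Rational(373, 92), Mul(-1, Pow(Add(75, I), -1))) (Function('f')(I) = Add(3, Mul(-1, Add(Rational(-97, 92), Pow(Add(I, 75), -1)))) = Add(3, Mul(-1, Add(Rational(-97, 92), Pow(Add(75, I), -1)))) = Add(3, Add(Rational(97, 92), Mul(-1, Pow(Add(75, I), -1)))) = Add(Rational(373, 92), Mul(-1, Pow(Add(75, I), -1))))
H = -41924176 (H = Mul(3859, -10864) = -41924176)
Pow(Add(Function('f')(10), H), -1) = Pow(Add(Mul(Rational(1, 92), Pow(Add(75, 10), -1), Add(27883, Mul(373, 10))), -41924176), -1) = Pow(Add(Mul(Rational(1, 92), Pow(85, -1), Add(27883, 3730)), -41924176), -1) = Pow(Add(Mul(Rational(1, 92), Rational(1, 85), 31613), -41924176), -1) = Pow(Add(Rational(31613, 7820), -41924176), -1) = Pow(Rational(-327847024707, 7820), -1) = Rational(-7820, 327847024707)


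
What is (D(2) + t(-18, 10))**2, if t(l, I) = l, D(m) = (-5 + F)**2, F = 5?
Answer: 324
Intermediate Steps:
D(m) = 0 (D(m) = (-5 + 5)**2 = 0**2 = 0)
(D(2) + t(-18, 10))**2 = (0 - 18)**2 = (-18)**2 = 324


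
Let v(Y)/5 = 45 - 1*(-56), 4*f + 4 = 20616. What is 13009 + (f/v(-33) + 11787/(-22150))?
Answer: 29124721653/2237150 ≈ 13019.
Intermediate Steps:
f = 5153 (f = -1 + (¼)*20616 = -1 + 5154 = 5153)
v(Y) = 505 (v(Y) = 5*(45 - 1*(-56)) = 5*(45 + 56) = 5*101 = 505)
13009 + (f/v(-33) + 11787/(-22150)) = 13009 + (5153/505 + 11787/(-22150)) = 13009 + (5153*(1/505) + 11787*(-1/22150)) = 13009 + (5153/505 - 11787/22150) = 13009 + 21637303/2237150 = 29124721653/2237150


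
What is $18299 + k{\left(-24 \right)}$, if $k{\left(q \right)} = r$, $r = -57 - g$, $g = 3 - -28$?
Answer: $18211$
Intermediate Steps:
$g = 31$ ($g = 3 + 28 = 31$)
$r = -88$ ($r = -57 - 31 = -88$)
$k{\left(q \right)} = -88$
$18299 + k{\left(-24 \right)} = 18299 - 88 = 18211$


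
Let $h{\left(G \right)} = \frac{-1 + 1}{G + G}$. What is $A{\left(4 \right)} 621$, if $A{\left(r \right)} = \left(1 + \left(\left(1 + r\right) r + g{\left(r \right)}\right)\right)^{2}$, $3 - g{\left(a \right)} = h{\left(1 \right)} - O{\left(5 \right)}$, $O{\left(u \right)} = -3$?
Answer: $273861$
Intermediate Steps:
$h{\left(G \right)} = 0$ ($h{\left(G \right)} = \frac{0}{2 G} = 0 \frac{1}{2 G} = 0$)
$g{\left(a \right)} = 0$ ($g{\left(a \right)} = 3 - \left(0 - -3\right) = 3 - \left(0 + 3\right) = 3 - 3 = 0$)
$A{\left(r \right)} = \left(1 + r \left(1 + r\right)\right)^{2}$ ($A{\left(r \right)} = \left(1 + \left(\left(1 + r\right) r + 0\right)\right)^{2} = \left(1 + \left(r \left(1 + r\right) + 0\right)\right)^{2} = \left(1 + r \left(1 + r\right)\right)^{2}$)
$A{\left(4 \right)} 621 = \left(1 + 4 + 4^{2}\right)^{2} \cdot 621 = \left(1 + 4 + 16\right)^{2} \cdot 621 = 21^{2} \cdot 621 = 441 \cdot 621 = 273861$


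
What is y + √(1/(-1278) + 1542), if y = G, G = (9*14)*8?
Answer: 1008 + 5*√11193434/426 ≈ 1047.3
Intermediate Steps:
G = 1008 (G = 126*8 = 1008)
y = 1008
y + √(1/(-1278) + 1542) = 1008 + √(1/(-1278) + 1542) = 1008 + √(-1/1278 + 1542) = 1008 + √(1970675/1278) = 1008 + 5*√11193434/426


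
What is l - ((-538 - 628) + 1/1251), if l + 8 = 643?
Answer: 2253050/1251 ≈ 1801.0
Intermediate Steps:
l = 635 (l = -8 + 643 = 635)
l - ((-538 - 628) + 1/1251) = 635 - ((-538 - 628) + 1/1251) = 635 - (-1166 + 1/1251) = 635 - 1*(-1458665/1251) = 635 + 1458665/1251 = 2253050/1251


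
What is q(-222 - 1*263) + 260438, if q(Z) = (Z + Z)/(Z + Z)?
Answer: 260439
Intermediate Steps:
q(Z) = 1 (q(Z) = (2*Z)/((2*Z)) = (2*Z)*(1/(2*Z)) = 1)
q(-222 - 1*263) + 260438 = 1 + 260438 = 260439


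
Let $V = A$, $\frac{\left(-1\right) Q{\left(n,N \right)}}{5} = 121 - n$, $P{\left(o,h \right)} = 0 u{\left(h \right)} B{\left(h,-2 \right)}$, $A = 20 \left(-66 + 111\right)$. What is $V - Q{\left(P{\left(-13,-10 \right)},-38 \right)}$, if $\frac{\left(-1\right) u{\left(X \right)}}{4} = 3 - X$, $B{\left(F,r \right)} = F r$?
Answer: $1505$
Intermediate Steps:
$u{\left(X \right)} = -12 + 4 X$ ($u{\left(X \right)} = - 4 \left(3 - X\right) = -12 + 4 X$)
$A = 900$ ($A = 20 \cdot 45 = 900$)
$P{\left(o,h \right)} = 0$ ($P{\left(o,h \right)} = 0 \left(-12 + 4 h\right) h \left(-2\right) = 0 \left(- 2 h\right) = 0$)
$Q{\left(n,N \right)} = -605 + 5 n$ ($Q{\left(n,N \right)} = - 5 \left(121 - n\right) = -605 + 5 n$)
$V = 900$
$V - Q{\left(P{\left(-13,-10 \right)},-38 \right)} = 900 - \left(-605 + 5 \cdot 0\right) = 900 - \left(-605 + 0\right) = 900 - -605 = 900 + 605 = 1505$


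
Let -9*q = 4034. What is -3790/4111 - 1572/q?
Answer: 21436784/8291887 ≈ 2.5853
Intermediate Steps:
q = -4034/9 (q = -1/9*4034 = -4034/9 ≈ -448.22)
-3790/4111 - 1572/q = -3790/4111 - 1572/(-4034/9) = -3790*1/4111 - 1572*(-9/4034) = -3790/4111 + 7074/2017 = 21436784/8291887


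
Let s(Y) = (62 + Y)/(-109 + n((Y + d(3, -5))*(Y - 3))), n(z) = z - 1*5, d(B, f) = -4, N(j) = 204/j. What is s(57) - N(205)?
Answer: -536197/563340 ≈ -0.95182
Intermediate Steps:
n(z) = -5 + z (n(z) = z - 5 = -5 + z)
s(Y) = (62 + Y)/(-114 + (-4 + Y)*(-3 + Y)) (s(Y) = (62 + Y)/(-109 + (-5 + (Y - 4)*(Y - 3))) = (62 + Y)/(-109 + (-5 + (-4 + Y)*(-3 + Y))) = (62 + Y)/(-114 + (-4 + Y)*(-3 + Y)))
s(57) - N(205) = (62 + 57)/(-102 + 57**2 - 7*57) - 204/205 = 119/(-102 + 3249 - 399) - 204/205 = 119/2748 - 1*204/205 = (1/2748)*119 - 204/205 = 119/2748 - 204/205 = -536197/563340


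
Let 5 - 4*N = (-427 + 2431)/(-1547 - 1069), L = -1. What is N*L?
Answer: -1257/872 ≈ -1.4415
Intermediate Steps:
N = 1257/872 (N = 5/4 - (-427 + 2431)/(4*(-1547 - 1069)) = 5/4 - 501/(-2616) = 5/4 - 501*(-1)/2616 = 5/4 - ¼*(-167/218) = 5/4 + 167/872 = 1257/872 ≈ 1.4415)
N*L = (1257/872)*(-1) = -1257/872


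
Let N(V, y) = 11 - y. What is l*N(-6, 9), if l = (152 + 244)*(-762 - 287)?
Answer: -830808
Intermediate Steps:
l = -415404 (l = 396*(-1049) = -415404)
l*N(-6, 9) = -415404*(11 - 1*9) = -415404*(11 - 9) = -415404*2 = -830808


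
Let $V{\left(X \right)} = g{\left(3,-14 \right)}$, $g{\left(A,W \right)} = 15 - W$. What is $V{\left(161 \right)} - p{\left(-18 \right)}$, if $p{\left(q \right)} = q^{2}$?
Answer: $-295$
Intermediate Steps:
$V{\left(X \right)} = 29$ ($V{\left(X \right)} = 15 - -14 = 15 + 14 = 29$)
$V{\left(161 \right)} - p{\left(-18 \right)} = 29 - \left(-18\right)^{2} = 29 - 324 = -295$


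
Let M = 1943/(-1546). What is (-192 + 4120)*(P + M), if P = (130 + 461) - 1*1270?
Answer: -2065493628/773 ≈ -2.6720e+6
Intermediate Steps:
P = -679 (P = 591 - 1270 = -679)
M = -1943/1546 (M = 1943*(-1/1546) = -1943/1546 ≈ -1.2568)
(-192 + 4120)*(P + M) = (-192 + 4120)*(-679 - 1943/1546) = 3928*(-1051677/1546) = -2065493628/773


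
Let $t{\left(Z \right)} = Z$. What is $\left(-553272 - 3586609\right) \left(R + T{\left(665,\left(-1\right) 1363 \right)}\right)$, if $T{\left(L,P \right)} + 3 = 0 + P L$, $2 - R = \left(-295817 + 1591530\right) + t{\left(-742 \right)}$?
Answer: $9113397417327$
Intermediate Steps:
$R = -1294969$ ($R = 2 - \left(\left(-295817 + 1591530\right) - 742\right) = 2 - \left(1295713 - 742\right) = 2 - 1294971 = -1294969$)
$T{\left(L,P \right)} = -3 + L P$ ($T{\left(L,P \right)} = -3 + \left(0 + P L\right) = -3 + \left(0 + L P\right) = -3 + L P$)
$\left(-553272 - 3586609\right) \left(R + T{\left(665,\left(-1\right) 1363 \right)}\right) = \left(-553272 - 3586609\right) \left(-1294969 + \left(-3 + 665 \left(\left(-1\right) 1363\right)\right)\right) = - 4139881 \left(-1294969 + \left(-3 + 665 \left(-1363\right)\right)\right) = - 4139881 \left(-1294969 - 906398\right) = \left(-4139881\right) \left(-2201367\right) = 9113397417327$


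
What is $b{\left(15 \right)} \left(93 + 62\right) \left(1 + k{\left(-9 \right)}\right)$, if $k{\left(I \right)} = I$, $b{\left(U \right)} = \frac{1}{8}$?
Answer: $-155$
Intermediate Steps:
$b{\left(U \right)} = \frac{1}{8}$
$b{\left(15 \right)} \left(93 + 62\right) \left(1 + k{\left(-9 \right)}\right) = \frac{\left(93 + 62\right) \left(1 - 9\right)}{8} = \frac{155 \left(-8\right)}{8} = \frac{1}{8} \left(-1240\right) = -155$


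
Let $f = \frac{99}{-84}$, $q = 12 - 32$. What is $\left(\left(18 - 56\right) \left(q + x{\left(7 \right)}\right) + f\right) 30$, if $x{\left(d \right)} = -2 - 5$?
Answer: $\frac{430425}{14} \approx 30745.0$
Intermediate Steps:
$q = -20$ ($q = 12 - 32 = -20$)
$x{\left(d \right)} = -7$
$f = - \frac{33}{28}$ ($f = 99 \left(- \frac{1}{84}\right) = - \frac{33}{28} \approx -1.1786$)
$\left(\left(18 - 56\right) \left(q + x{\left(7 \right)}\right) + f\right) 30 = \left(\left(18 - 56\right) \left(-20 - 7\right) - \frac{33}{28}\right) 30 = \left(\left(-38\right) \left(-27\right) - \frac{33}{28}\right) 30 = \left(1026 - \frac{33}{28}\right) 30 = \frac{28695}{28} \cdot 30 = \frac{430425}{14}$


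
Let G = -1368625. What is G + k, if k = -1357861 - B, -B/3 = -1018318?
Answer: -5781440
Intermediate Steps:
B = 3054954 (B = -3*(-1018318) = 3054954)
k = -4412815 (k = -1357861 - 1*3054954 = -1357861 - 3054954 = -4412815)
G + k = -1368625 - 4412815 = -5781440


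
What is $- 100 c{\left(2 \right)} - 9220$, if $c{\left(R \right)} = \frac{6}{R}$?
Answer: $-9520$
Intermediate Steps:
$- 100 c{\left(2 \right)} - 9220 = - 100 \cdot \frac{6}{2} - 9220 = - 100 \cdot 6 \cdot \frac{1}{2} - 9220 = \left(-100\right) 3 - 9220 = -300 - 9220 = -9520$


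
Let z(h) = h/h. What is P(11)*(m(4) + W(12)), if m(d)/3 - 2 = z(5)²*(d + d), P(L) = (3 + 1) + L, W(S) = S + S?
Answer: 810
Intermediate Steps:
W(S) = 2*S
z(h) = 1
P(L) = 4 + L
m(d) = 6 + 6*d (m(d) = 6 + 3*(1²*(d + d)) = 6 + 3*(1*(2*d)) = 6 + 3*(2*d) = 6 + 6*d)
P(11)*(m(4) + W(12)) = (4 + 11)*((6 + 6*4) + 2*12) = 15*((6 + 24) + 24) = 15*(30 + 24) = 15*54 = 810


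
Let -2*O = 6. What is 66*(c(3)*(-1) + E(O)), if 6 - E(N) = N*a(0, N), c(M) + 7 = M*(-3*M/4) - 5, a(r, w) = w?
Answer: 2079/2 ≈ 1039.5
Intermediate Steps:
O = -3 (O = -1/2*6 = -3)
c(M) = -12 - 3*M**2/4 (c(M) = -7 + (M*(-3*M/4) - 5) = -7 + (-3*M**2/4 - 5) = -7 + (-5 - 3*M**2/4) = -12 - 3*M**2/4)
E(N) = 6 - N**2 (E(N) = 6 - N*N = 6 - N**2)
66*(c(3)*(-1) + E(O)) = 66*((-12 - 3/4*3**2)*(-1) + (6 - 1*(-3)**2)) = 66*((-12 - 3/4*9)*(-1) + (6 - 1*9)) = 66*((-12 - 27/4)*(-1) + (6 - 9)) = 66*(-75/4*(-1) - 3) = 66*(75/4 - 3) = 66*(63/4) = 2079/2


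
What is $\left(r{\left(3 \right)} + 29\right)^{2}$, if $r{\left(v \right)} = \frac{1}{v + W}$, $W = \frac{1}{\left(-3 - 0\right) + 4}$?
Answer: $\frac{13689}{16} \approx 855.56$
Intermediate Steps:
$W = 1$ ($W = \frac{1}{\left(-3 + 0\right) + 4} = \frac{1}{-3 + 4} = 1^{-1} = 1$)
$r{\left(v \right)} = \frac{1}{1 + v}$ ($r{\left(v \right)} = \frac{1}{v + 1} = \frac{1}{1 + v}$)
$\left(r{\left(3 \right)} + 29\right)^{2} = \left(\frac{1}{1 + 3} + 29\right)^{2} = \left(\frac{1}{4} + 29\right)^{2} = \left(\frac{117}{4}\right)^{2} = \frac{13689}{16}$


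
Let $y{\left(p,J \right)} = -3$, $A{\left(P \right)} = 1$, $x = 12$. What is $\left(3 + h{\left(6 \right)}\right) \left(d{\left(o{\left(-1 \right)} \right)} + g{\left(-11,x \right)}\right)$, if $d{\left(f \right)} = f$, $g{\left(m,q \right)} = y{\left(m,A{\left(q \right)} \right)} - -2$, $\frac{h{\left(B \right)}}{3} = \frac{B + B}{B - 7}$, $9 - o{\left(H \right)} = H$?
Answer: $-297$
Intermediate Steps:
$o{\left(H \right)} = 9 - H$
$h{\left(B \right)} = \frac{6 B}{-7 + B}$ ($h{\left(B \right)} = 3 \frac{B + B}{B - 7} = 3 \frac{2 B}{-7 + B} = \frac{6 B}{-7 + B}$)
$g{\left(m,q \right)} = -1$ ($g{\left(m,q \right)} = -3 - -2 = -3 + 2 = -1$)
$\left(3 + h{\left(6 \right)}\right) \left(d{\left(o{\left(-1 \right)} \right)} + g{\left(-11,x \right)}\right) = \left(3 + 6 \cdot 6 \frac{1}{-7 + 6}\right) \left(\left(9 - -1\right) - 1\right) = \left(3 + 6 \cdot 6 \frac{1}{-1}\right) \left(\left(9 + 1\right) - 1\right) = \left(3 + 6 \cdot 6 \left(-1\right)\right) \left(10 - 1\right) = \left(3 - 36\right) 9 = \left(-33\right) 9 = -297$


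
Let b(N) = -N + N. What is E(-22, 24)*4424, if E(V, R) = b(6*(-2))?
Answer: 0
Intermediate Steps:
b(N) = 0
E(V, R) = 0
E(-22, 24)*4424 = 0*4424 = 0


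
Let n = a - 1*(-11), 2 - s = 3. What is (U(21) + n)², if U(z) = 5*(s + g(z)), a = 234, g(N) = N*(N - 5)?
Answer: 3686400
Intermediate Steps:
s = -1 (s = 2 - 1*3 = 2 - 3 = -1)
g(N) = N*(-5 + N)
U(z) = -5 + 5*z*(-5 + z) (U(z) = 5*(-1 + z*(-5 + z)) = -5 + 5*z*(-5 + z))
n = 245 (n = 234 - 1*(-11) = 234 + 11 = 245)
(U(21) + n)² = ((-5 + 5*21*(-5 + 21)) + 245)² = ((-5 + 5*21*16) + 245)² = ((-5 + 1680) + 245)² = (1675 + 245)² = 1920² = 3686400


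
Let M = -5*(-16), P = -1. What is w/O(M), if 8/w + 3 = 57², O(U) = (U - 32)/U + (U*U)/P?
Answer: -20/51931131 ≈ -3.8513e-7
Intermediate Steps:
M = 80
O(U) = -U² + (-32 + U)/U (O(U) = (U - 32)/U + (U*U)/(-1) = (-32 + U)/U + U²*(-1) = (-32 + U)/U - U² = -U² + (-32 + U)/U)
w = 4/1623 (w = 8/(-3 + 57²) = 8/(-3 + 3249) = 8/3246 = 8*(1/3246) = 4/1623 ≈ 0.0024646)
w/O(M) = 4/(1623*(((-32 + 80 - 1*80³)/80))) = 4/(1623*(((-32 + 80 - 1*512000)/80))) = 4/(1623*(((-32 + 80 - 512000)/80))) = 4/(1623*(((1/80)*(-511952)))) = 4/(1623*(-31997/5)) = (4/1623)*(-5/31997) = -20/51931131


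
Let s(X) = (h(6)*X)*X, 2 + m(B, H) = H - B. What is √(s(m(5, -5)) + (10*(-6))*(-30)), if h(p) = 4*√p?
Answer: 6*√(50 + 16*√6) ≈ 56.665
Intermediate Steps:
m(B, H) = -2 + H - B (m(B, H) = -2 + (H - B) = -2 + H - B)
s(X) = 4*√6*X² (s(X) = ((4*√6)*X)*X = (4*X*√6)*X = 4*√6*X²)
√(s(m(5, -5)) + (10*(-6))*(-30)) = √(4*√6*(-2 - 5 - 1*5)² + (10*(-6))*(-30)) = √(4*√6*(-2 - 5 - 5)² - 60*(-30)) = √(4*√6*(-12)² + 1800) = √(4*√6*144 + 1800) = √(576*√6 + 1800) = √(1800 + 576*√6)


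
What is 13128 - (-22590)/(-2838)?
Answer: 6205779/473 ≈ 13120.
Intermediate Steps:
13128 - (-22590)/(-2838) = 13128 - (-22590)*(-1)/2838 = 13128 - 1*3765/473 = 13128 - 3765/473 = 6205779/473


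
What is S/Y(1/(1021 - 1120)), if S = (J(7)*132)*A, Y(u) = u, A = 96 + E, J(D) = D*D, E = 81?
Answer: -113338764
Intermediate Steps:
J(D) = D²
A = 177 (A = 96 + 81 = 177)
S = 1144836 (S = (7²*132)*177 = (49*132)*177 = 6468*177 = 1144836)
S/Y(1/(1021 - 1120)) = 1144836/(1/(1021 - 1120)) = 1144836/(1/(-99)) = 1144836/(-1/99) = 1144836*(-99) = -113338764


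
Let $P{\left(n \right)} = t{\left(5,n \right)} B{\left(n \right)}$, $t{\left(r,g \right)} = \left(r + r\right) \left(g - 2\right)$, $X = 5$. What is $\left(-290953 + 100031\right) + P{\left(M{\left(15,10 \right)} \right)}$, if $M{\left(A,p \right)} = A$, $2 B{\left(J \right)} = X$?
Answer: $-190597$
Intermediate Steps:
$B{\left(J \right)} = \frac{5}{2}$ ($B{\left(J \right)} = \frac{1}{2} \cdot 5 = \frac{5}{2}$)
$t{\left(r,g \right)} = 2 r \left(-2 + g\right)$
$P{\left(n \right)} = -50 + 25 n$ ($P{\left(n \right)} = 2 \cdot 5 \left(-2 + n\right) \frac{5}{2} = \left(-20 + 10 n\right) \frac{5}{2} = -50 + 25 n$)
$\left(-290953 + 100031\right) + P{\left(M{\left(15,10 \right)} \right)} = \left(-290953 + 100031\right) + \left(-50 + 25 \cdot 15\right) = -190922 + \left(-50 + 375\right) = -190922 + 325 = -190597$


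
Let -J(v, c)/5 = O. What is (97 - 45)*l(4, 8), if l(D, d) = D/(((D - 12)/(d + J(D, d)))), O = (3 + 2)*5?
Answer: 3042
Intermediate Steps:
O = 25 (O = 5*5 = 25)
J(v, c) = -125 (J(v, c) = -5*25 = -125)
l(D, d) = D*(-125 + d)/(-12 + D) (l(D, d) = D/(((D - 12)/(d - 125))) = D/(((-12 + D)/(-125 + d))) = D*((-125 + d)/(-12 + D)) = D*(-125 + d)/(-12 + D))
(97 - 45)*l(4, 8) = (97 - 45)*(4*(-125 + 8)/(-12 + 4)) = 52*(4*(-117)/(-8)) = 52*(4*(-⅛)*(-117)) = 52*(117/2) = 3042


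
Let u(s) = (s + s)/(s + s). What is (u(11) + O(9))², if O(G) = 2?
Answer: 9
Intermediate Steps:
u(s) = 1 (u(s) = (2*s)/((2*s)) = (2*s)*(1/(2*s)) = 1)
(u(11) + O(9))² = (1 + 2)² = 3² = 9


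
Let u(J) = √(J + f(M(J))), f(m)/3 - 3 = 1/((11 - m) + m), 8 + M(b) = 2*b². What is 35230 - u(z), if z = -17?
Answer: 35230 - I*√935/11 ≈ 35230.0 - 2.7798*I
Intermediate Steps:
M(b) = -8 + 2*b²
f(m) = 102/11 (f(m) = 9 + 3/((11 - m) + m) = 9 + 3/11 = 102/11)
u(J) = √(102/11 + J) (u(J) = √(J + 102/11) = √(102/11 + J))
35230 - u(z) = 35230 - √(1122 + 121*(-17))/11 = 35230 - √(1122 - 2057)/11 = 35230 - √(-935)/11 = 35230 - I*√935/11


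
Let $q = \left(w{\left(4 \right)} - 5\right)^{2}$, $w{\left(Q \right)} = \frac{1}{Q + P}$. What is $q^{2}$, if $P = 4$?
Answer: $\frac{2313441}{4096} \approx 564.8$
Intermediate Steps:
$w{\left(Q \right)} = \frac{1}{4 + Q}$ ($w{\left(Q \right)} = \frac{1}{Q + 4} = \frac{1}{4 + Q}$)
$q = \frac{1521}{64}$ ($q = \left(\frac{1}{4 + 4} - 5\right)^{2} = \left(\frac{1}{8} - 5\right)^{2} = \left(- \frac{39}{8}\right)^{2} = \frac{1521}{64} \approx 23.766$)
$q^{2} = \left(\frac{1521}{64}\right)^{2} = \frac{2313441}{4096}$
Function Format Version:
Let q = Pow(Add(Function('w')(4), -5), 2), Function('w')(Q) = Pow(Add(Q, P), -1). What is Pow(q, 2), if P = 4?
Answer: Rational(2313441, 4096) ≈ 564.80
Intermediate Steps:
Function('w')(Q) = Pow(Add(4, Q), -1) (Function('w')(Q) = Pow(Add(Q, 4), -1) = Pow(Add(4, Q), -1))
q = Rational(1521, 64) (q = Pow(Add(Pow(Add(4, 4), -1), -5), 2) = Pow(Add(Pow(8, -1), -5), 2) = Pow(Add(Rational(1, 8), -5), 2) = Pow(Rational(-39, 8), 2) = Rational(1521, 64) ≈ 23.766)
Pow(q, 2) = Pow(Rational(1521, 64), 2) = Rational(2313441, 4096)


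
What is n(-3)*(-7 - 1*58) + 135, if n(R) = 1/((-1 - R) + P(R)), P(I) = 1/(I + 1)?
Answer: 275/3 ≈ 91.667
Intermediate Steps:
P(I) = 1/(1 + I)
n(R) = 1/(-1 + 1/(1 + R) - R) (n(R) = 1/((-1 - R) + 1/(1 + R)) = 1/(-1 + 1/(1 + R) - R))
n(-3)*(-7 - 1*58) + 135 = ((-1 - 1*(-3))/((-3)*(2 - 3)))*(-7 - 1*58) + 135 = (-⅓*(-1 + 3)/(-1))*(-7 - 58) + 135 = -⅓*(-1)*2*(-65) + 135 = (⅔)*(-65) + 135 = -130/3 + 135 = 275/3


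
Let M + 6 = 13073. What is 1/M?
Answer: 1/13067 ≈ 7.6529e-5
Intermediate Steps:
M = 13067 (M = -6 + 13073 = 13067)
1/M = 1/13067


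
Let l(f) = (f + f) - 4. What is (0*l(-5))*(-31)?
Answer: 0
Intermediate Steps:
l(f) = -4 + 2*f (l(f) = 2*f - 4 = -4 + 2*f)
(0*l(-5))*(-31) = (0*(-4 + 2*(-5)))*(-31) = (0*(-4 - 10))*(-31) = (0*(-14))*(-31) = 0*(-31) = 0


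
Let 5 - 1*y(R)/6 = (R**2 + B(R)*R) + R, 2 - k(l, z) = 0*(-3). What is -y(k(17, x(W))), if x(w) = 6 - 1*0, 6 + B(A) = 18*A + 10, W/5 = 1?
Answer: 486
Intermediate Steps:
W = 5 (W = 5*1 = 5)
B(A) = 4 + 18*A (B(A) = -6 + (18*A + 10) = -6 + (10 + 18*A) = 4 + 18*A)
x(w) = 6 (x(w) = 6 + 0 = 6)
k(l, z) = 2 (k(l, z) = 2 - 0*(-3) = 2 - 1*0 = 2 + 0 = 2)
y(R) = 30 - 6*R - 6*R**2 - 6*R*(4 + 18*R) (y(R) = 30 - 6*((R**2 + (4 + 18*R)*R) + R) = 30 - 6*((R**2 + R*(4 + 18*R)) + R) = 30 - 6*(R + R**2 + R*(4 + 18*R)) = 30 + (-6*R - 6*R**2 - 6*R*(4 + 18*R)) = 30 - 6*R - 6*R**2 - 6*R*(4 + 18*R))
-y(k(17, x(W))) = -(30 - 114*2**2 - 30*2) = -(30 - 114*4 - 60) = -(30 - 456 - 60) = -1*(-486) = 486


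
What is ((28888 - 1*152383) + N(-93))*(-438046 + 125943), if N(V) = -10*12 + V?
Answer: 38609637924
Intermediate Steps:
N(V) = -120 + V
((28888 - 1*152383) + N(-93))*(-438046 + 125943) = ((28888 - 1*152383) + (-120 - 93))*(-438046 + 125943) = ((28888 - 152383) - 213)*(-312103) = (-123495 - 213)*(-312103) = -123708*(-312103) = 38609637924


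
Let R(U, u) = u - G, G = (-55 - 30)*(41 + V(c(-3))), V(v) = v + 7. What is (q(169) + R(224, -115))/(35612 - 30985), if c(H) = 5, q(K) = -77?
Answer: 4313/4627 ≈ 0.93214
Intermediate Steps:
V(v) = 7 + v
G = -4505 (G = (-55 - 30)*(41 + (7 + 5)) = -85*(41 + 12) = -85*53 = -4505)
R(U, u) = 4505 + u (R(U, u) = u - 1*(-4505) = u + 4505 = 4505 + u)
(q(169) + R(224, -115))/(35612 - 30985) = (-77 + (4505 - 115))/(35612 - 30985) = (-77 + 4390)/4627 = 4313*(1/4627) = 4313/4627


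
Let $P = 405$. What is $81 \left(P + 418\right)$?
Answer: $66663$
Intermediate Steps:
$81 \left(P + 418\right) = 81 \left(405 + 418\right) = 81 \cdot 823 = 66663$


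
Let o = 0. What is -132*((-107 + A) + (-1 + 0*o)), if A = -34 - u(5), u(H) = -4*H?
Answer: 16104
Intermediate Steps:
A = -14 (A = -34 - (-4)*5 = -34 - 1*(-20) = -34 + 20 = -14)
-132*((-107 + A) + (-1 + 0*o)) = -132*((-107 - 14) + (-1 + 0*0)) = -132*(-121 + (-1 + 0)) = -132*(-121 - 1) = -132*(-122) = 16104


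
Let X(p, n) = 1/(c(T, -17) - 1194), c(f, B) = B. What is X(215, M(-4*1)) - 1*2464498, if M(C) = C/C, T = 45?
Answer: -2984507079/1211 ≈ -2.4645e+6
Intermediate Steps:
M(C) = 1
X(p, n) = -1/1211 (X(p, n) = 1/(-17 - 1194) = 1/(-1211) = -1/1211)
X(215, M(-4*1)) - 1*2464498 = -1/1211 - 1*2464498 = -1/1211 - 2464498 = -2984507079/1211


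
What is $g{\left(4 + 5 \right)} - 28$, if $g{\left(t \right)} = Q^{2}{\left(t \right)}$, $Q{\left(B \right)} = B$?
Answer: $53$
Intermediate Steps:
$g{\left(t \right)} = t^{2}$
$g{\left(4 + 5 \right)} - 28 = \left(4 + 5\right)^{2} - 28 = 9^{2} - 28 = 81 - 28 = 53$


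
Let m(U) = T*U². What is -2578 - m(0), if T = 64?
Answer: -2578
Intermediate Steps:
m(U) = 64*U²
-2578 - m(0) = -2578 - 64*0² = -2578 - 64*0 = -2578 - 1*0 = -2578 + 0 = -2578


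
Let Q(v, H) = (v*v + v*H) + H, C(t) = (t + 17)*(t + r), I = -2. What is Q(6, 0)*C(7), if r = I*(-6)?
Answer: 16416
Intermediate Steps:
r = 12 (r = -2*(-6) = 12)
C(t) = (12 + t)*(17 + t) (C(t) = (t + 17)*(t + 12) = (17 + t)*(12 + t) = (12 + t)*(17 + t))
Q(v, H) = H + v**2 + H*v (Q(v, H) = (v**2 + H*v) + H = H + v**2 + H*v)
Q(6, 0)*C(7) = (0 + 6**2 + 0*6)*(204 + 7**2 + 29*7) = (0 + 36 + 0)*(204 + 49 + 203) = 36*456 = 16416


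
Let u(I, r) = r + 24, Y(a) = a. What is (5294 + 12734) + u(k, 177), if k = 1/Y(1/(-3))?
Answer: 18229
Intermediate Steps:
k = -3 (k = 1/(1/(-3)) = 1/(1*(-1/3)) = 1/(-1/3) = -3)
u(I, r) = 24 + r
(5294 + 12734) + u(k, 177) = (5294 + 12734) + (24 + 177) = 18028 + 201 = 18229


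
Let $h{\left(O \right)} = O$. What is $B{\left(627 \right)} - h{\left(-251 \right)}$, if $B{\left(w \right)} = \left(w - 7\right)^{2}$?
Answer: $384651$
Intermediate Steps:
$B{\left(w \right)} = \left(-7 + w\right)^{2}$
$B{\left(627 \right)} - h{\left(-251 \right)} = \left(-7 + 627\right)^{2} - -251 = 620^{2} + 251 = 384400 + 251 = 384651$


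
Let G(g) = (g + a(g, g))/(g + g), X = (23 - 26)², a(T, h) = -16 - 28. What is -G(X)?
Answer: 35/18 ≈ 1.9444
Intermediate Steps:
a(T, h) = -44
X = 9 (X = (-3)² = 9)
G(g) = (-44 + g)/(2*g) (G(g) = (g - 44)/(g + g) = (-44 + g)/((2*g)) = (-44 + g)*(1/(2*g)) = (-44 + g)/(2*g))
-G(X) = -(-44 + 9)/(2*9) = -(-35)/(2*9) = -1*(-35/18) = 35/18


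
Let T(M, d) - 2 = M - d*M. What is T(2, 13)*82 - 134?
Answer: -1938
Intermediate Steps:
T(M, d) = 2 + M - M*d (T(M, d) = 2 + (M - d*M) = 2 + (M - M*d) = 2 + M - M*d)
T(2, 13)*82 - 134 = (2 + 2 - 1*2*13)*82 - 134 = (2 + 2 - 26)*82 - 134 = -22*82 - 134 = -1804 - 134 = -1938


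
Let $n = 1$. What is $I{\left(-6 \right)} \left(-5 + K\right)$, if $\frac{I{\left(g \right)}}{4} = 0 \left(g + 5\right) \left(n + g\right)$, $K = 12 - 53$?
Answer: $0$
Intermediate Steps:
$K = -41$ ($K = 12 - 53 = -41$)
$I{\left(g \right)} = 0$ ($I{\left(g \right)} = 4 \cdot 0 \left(g + 5\right) \left(1 + g\right) = 4 \cdot 0 \left(5 + g\right) \left(1 + g\right) = 4 \cdot 0 \left(1 + g\right) = 4 \cdot 0 = 0$)
$I{\left(-6 \right)} \left(-5 + K\right) = 0 \left(-5 - 41\right) = 0 \left(-46\right) = 0$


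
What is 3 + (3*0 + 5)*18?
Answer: 93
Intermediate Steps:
3 + (3*0 + 5)*18 = 3 + (0 + 5)*18 = 3 + 5*18 = 3 + 90 = 93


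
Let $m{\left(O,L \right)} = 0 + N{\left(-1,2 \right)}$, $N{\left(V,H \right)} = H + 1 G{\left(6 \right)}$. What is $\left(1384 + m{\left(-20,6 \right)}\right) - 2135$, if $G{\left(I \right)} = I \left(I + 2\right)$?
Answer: $-701$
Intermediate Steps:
$G{\left(I \right)} = I \left(2 + I\right)$
$N{\left(V,H \right)} = 48 + H$ ($N{\left(V,H \right)} = H + 1 \cdot 6 \left(2 + 6\right) = H + 1 \cdot 6 \cdot 8 = H + 1 \cdot 48 = H + 48 = 48 + H$)
$m{\left(O,L \right)} = 50$ ($m{\left(O,L \right)} = 0 + \left(48 + 2\right) = 0 + 50 = 50$)
$\left(1384 + m{\left(-20,6 \right)}\right) - 2135 = \left(1384 + 50\right) - 2135 = 1434 - 2135 = -701$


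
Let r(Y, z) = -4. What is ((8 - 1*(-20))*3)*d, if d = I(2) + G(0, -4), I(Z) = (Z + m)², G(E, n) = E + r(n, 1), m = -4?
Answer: 0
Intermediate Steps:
G(E, n) = -4 + E (G(E, n) = E - 4 = -4 + E)
I(Z) = (-4 + Z)² (I(Z) = (Z - 4)² = (-4 + Z)²)
d = 0 (d = (-4 + 2)² + (-4 + 0) = (-2)² - 4 = 4 - 4 = 0)
((8 - 1*(-20))*3)*d = ((8 - 1*(-20))*3)*0 = ((8 + 20)*3)*0 = (28*3)*0 = 84*0 = 0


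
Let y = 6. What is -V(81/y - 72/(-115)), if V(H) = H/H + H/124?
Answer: -31769/28520 ≈ -1.1139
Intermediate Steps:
V(H) = 1 + H/124 (V(H) = 1 + H*(1/124) = 1 + H/124)
-V(81/y - 72/(-115)) = -(1 + (81/6 - 72/(-115))/124) = -(1 + (81*(⅙) - 72*(-1/115))/124) = -(1 + (27/2 + 72/115)/124) = -(1 + (1/124)*(3249/230)) = -(1 + 3249/28520) = -1*31769/28520 = -31769/28520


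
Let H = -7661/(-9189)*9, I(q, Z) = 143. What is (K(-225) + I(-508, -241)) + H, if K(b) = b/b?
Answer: 154685/1021 ≈ 151.50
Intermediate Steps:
K(b) = 1
H = 7661/1021 (H = -7661*(-1/9189)*9 = (7661/9189)*9 = 7661/1021 ≈ 7.5034)
(K(-225) + I(-508, -241)) + H = (1 + 143) + 7661/1021 = 144 + 7661/1021 = 154685/1021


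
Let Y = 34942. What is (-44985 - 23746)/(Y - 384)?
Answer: -68731/34558 ≈ -1.9889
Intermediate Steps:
(-44985 - 23746)/(Y - 384) = (-44985 - 23746)/(34942 - 384) = -68731/34558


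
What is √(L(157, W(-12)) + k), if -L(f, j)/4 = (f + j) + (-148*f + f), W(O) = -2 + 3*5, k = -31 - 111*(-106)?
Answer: √103371 ≈ 321.51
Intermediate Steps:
k = 11735 (k = -31 + 11766 = 11735)
W(O) = 13 (W(O) = -2 + 15 = 13)
L(f, j) = -4*j + 584*f (L(f, j) = -4*((f + j) + (-148*f + f)) = -4*((f + j) - 147*f) = -4*(j - 146*f) = -4*j + 584*f)
√(L(157, W(-12)) + k) = √((-4*13 + 584*157) + 11735) = √((-52 + 91688) + 11735) = √(91636 + 11735) = √103371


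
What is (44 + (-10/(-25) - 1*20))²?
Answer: 14884/25 ≈ 595.36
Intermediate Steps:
(44 + (-10/(-25) - 1*20))² = (44 + (-10*(-1/25) - 20))² = (44 + (⅖ - 20))² = (44 - 98/5)² = (122/5)² = 14884/25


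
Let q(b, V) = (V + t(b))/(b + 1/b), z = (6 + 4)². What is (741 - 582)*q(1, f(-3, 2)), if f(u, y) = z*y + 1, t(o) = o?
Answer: 16059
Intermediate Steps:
z = 100 (z = 10² = 100)
f(u, y) = 1 + 100*y (f(u, y) = 100*y + 1 = 1 + 100*y)
q(b, V) = (V + b)/(b + 1/b)
(741 - 582)*q(1, f(-3, 2)) = (741 - 582)*(1*((1 + 100*2) + 1)/(1 + 1²)) = 159*(1*((1 + 200) + 1)/(1 + 1)) = 159*(1*(201 + 1)/2) = 159*(1*(½)*202) = 159*101 = 16059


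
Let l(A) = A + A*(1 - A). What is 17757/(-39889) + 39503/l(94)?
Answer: -1729297703/344960072 ≈ -5.0130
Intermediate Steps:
17757/(-39889) + 39503/l(94) = 17757/(-39889) + 39503/((94*(2 - 1*94))) = 17757*(-1/39889) + 39503/((94*(2 - 94))) = -17757/39889 + 39503/((94*(-92))) = -17757/39889 + 39503/(-8648) = -17757/39889 + 39503*(-1/8648) = -17757/39889 - 39503/8648 = -1729297703/344960072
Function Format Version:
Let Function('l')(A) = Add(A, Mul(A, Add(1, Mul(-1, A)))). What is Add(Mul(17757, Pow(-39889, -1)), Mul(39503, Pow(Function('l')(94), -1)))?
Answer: Rational(-1729297703, 344960072) ≈ -5.0130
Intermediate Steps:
Add(Mul(17757, Pow(-39889, -1)), Mul(39503, Pow(Function('l')(94), -1))) = Add(Mul(17757, Pow(-39889, -1)), Mul(39503, Pow(Mul(94, Add(2, Mul(-1, 94))), -1))) = Add(Mul(17757, Rational(-1, 39889)), Mul(39503, Pow(Mul(94, Add(2, -94)), -1))) = Add(Rational(-17757, 39889), Mul(39503, Pow(Mul(94, -92), -1))) = Add(Rational(-17757, 39889), Mul(39503, Pow(-8648, -1))) = Add(Rational(-17757, 39889), Mul(39503, Rational(-1, 8648))) = Add(Rational(-17757, 39889), Rational(-39503, 8648)) = Rational(-1729297703, 344960072)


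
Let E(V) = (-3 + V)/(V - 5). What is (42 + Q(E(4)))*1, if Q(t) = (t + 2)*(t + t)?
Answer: 40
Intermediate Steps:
E(V) = (-3 + V)/(-5 + V)
Q(t) = 2*t*(2 + t) (Q(t) = (2 + t)*(2*t) = 2*t*(2 + t))
(42 + Q(E(4)))*1 = (42 + 2*((-3 + 4)/(-5 + 4))*(2 + (-3 + 4)/(-5 + 4)))*1 = (42 + 2*(1/(-1))*(2 + 1/(-1)))*1 = (42 + 2*(-1*1)*(2 - 1*1))*1 = (42 + 2*(-1)*(2 - 1))*1 = (42 + 2*(-1)*1)*1 = (42 - 2)*1 = 40*1 = 40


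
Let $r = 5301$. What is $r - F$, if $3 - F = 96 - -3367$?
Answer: $8761$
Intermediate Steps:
$F = -3460$ ($F = 3 - \left(96 - -3367\right) = 3 - \left(96 + 3367\right) = 3 - 3463 = -3460$)
$r - F = 5301 - -3460 = 5301 + 3460 = 8761$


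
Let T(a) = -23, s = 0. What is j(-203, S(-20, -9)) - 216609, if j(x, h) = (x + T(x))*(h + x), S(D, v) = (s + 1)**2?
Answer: -170957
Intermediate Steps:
S(D, v) = 1 (S(D, v) = (0 + 1)**2 = 1**2 = 1)
j(x, h) = (-23 + x)*(h + x) (j(x, h) = (x - 23)*(h + x) = (-23 + x)*(h + x))
j(-203, S(-20, -9)) - 216609 = ((-203)**2 - 23*1 - 23*(-203) + 1*(-203)) - 216609 = (41209 - 23 + 4669 - 203) - 216609 = 45652 - 216609 = -170957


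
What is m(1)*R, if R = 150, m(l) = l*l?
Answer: 150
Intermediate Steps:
m(l) = l**2
m(1)*R = 1**2*150 = 1*150 = 150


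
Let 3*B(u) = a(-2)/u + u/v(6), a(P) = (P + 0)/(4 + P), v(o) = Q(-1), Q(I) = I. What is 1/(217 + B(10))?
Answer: 30/6409 ≈ 0.0046809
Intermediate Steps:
v(o) = -1
a(P) = P/(4 + P)
B(u) = -u/3 - 1/(3*u) (B(u) = ((-2/(4 - 2))/u + u/(-1))/3 = ((-2/2)/u + u*(-1))/3 = ((-2*½)/u - u)/3 = (-1/u - u)/3 = (-u - 1/u)/3 = -u/3 - 1/(3*u))
1/(217 + B(10)) = 1/(217 + (⅓)*(-1 - 1*10²)/10) = 1/(217 + (⅓)*(⅒)*(-1 - 1*100)) = 1/(217 + (⅓)*(⅒)*(-1 - 100)) = 1/(217 + (⅓)*(⅒)*(-101)) = 1/(217 - 101/30) = 1/(6409/30) = 30/6409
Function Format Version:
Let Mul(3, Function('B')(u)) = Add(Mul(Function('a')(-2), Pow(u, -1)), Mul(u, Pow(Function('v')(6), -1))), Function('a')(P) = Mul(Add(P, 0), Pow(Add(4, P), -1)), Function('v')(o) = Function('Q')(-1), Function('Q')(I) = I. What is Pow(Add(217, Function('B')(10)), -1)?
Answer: Rational(30, 6409) ≈ 0.0046809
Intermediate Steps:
Function('v')(o) = -1
Function('a')(P) = Mul(P, Pow(Add(4, P), -1))
Function('B')(u) = Add(Mul(Rational(-1, 3), u), Mul(Rational(-1, 3), Pow(u, -1))) (Function('B')(u) = Mul(Rational(1, 3), Add(Mul(Mul(-2, Pow(Add(4, -2), -1)), Pow(u, -1)), Mul(u, Pow(-1, -1)))) = Mul(Rational(1, 3), Add(Mul(Mul(-2, Pow(2, -1)), Pow(u, -1)), Mul(u, -1))) = Mul(Rational(1, 3), Add(Mul(Mul(-2, Rational(1, 2)), Pow(u, -1)), Mul(-1, u))) = Mul(Rational(1, 3), Add(Mul(-1, Pow(u, -1)), Mul(-1, u))) = Mul(Rational(1, 3), Add(Mul(-1, u), Mul(-1, Pow(u, -1)))) = Add(Mul(Rational(-1, 3), u), Mul(Rational(-1, 3), Pow(u, -1))))
Pow(Add(217, Function('B')(10)), -1) = Pow(Add(217, Mul(Rational(1, 3), Pow(10, -1), Add(-1, Mul(-1, Pow(10, 2))))), -1) = Pow(Add(217, Mul(Rational(1, 3), Rational(1, 10), Add(-1, Mul(-1, 100)))), -1) = Pow(Add(217, Mul(Rational(1, 3), Rational(1, 10), Add(-1, -100))), -1) = Pow(Add(217, Mul(Rational(1, 3), Rational(1, 10), -101)), -1) = Pow(Add(217, Rational(-101, 30)), -1) = Pow(Rational(6409, 30), -1) = Rational(30, 6409)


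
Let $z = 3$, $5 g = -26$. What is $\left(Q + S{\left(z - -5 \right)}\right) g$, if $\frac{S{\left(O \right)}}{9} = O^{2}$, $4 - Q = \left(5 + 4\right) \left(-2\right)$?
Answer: $- \frac{15548}{5} \approx -3109.6$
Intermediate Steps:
$g = - \frac{26}{5}$ ($g = \frac{1}{5} \left(-26\right) = - \frac{26}{5} \approx -5.2$)
$Q = 22$ ($Q = 4 - \left(5 + 4\right) \left(-2\right) = 4 - 9 \left(-2\right) = 4 - -18 = 4 + 18 = 22$)
$S{\left(O \right)} = 9 O^{2}$
$\left(Q + S{\left(z - -5 \right)}\right) g = \left(22 + 9 \left(3 - -5\right)^{2}\right) \left(- \frac{26}{5}\right) = \left(22 + 9 \left(3 + 5\right)^{2}\right) \left(- \frac{26}{5}\right) = \left(22 + 9 \cdot 8^{2}\right) \left(- \frac{26}{5}\right) = \left(22 + 9 \cdot 64\right) \left(- \frac{26}{5}\right) = \left(22 + 576\right) \left(- \frac{26}{5}\right) = 598 \left(- \frac{26}{5}\right) = - \frac{15548}{5}$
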